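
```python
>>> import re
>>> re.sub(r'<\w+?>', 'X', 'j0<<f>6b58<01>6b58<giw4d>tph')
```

Matches: at [3:6] → '<f>'; at [10:14] → '<01>'; at [18:25] → '<giw4d>'.
Each match is replaced by 'X'.

'j0<X6b58X6b58Xtph'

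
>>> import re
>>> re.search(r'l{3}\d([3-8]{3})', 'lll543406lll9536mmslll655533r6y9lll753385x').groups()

('434',)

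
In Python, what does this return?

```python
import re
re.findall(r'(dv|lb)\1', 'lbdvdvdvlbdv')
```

After group 1 captures some text, `\1` only succeeds where that same text appears again.
Matches: at [2:6] match 'dvdv', group 1 = 'dv'.
With a single group, `findall` returns only what that group captured — 1 item.

['dv']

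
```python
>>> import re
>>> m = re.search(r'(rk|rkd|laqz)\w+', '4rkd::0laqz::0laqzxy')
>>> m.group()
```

'rkd'

`search` walks the string left to right and returns the first match it finds.
The match spans [1:4] → 'rkd'.
Captured: group 1 = 'rk'.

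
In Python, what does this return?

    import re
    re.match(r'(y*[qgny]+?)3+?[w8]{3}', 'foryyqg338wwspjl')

This matches zero or more of the literal 'y', then one or more of one of [qgny] (lazy) (captured); then one or more of a literal '3' (lazy), then exactly 3 of one of [w8].
With `match`, the pattern is implicitly anchored at the beginning.
Here the string doesn't start with a match, so the call returns None.

None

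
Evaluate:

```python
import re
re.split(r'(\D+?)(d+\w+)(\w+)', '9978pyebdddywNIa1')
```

['9978', 'pyeb', 'dddywNIa', '1', '']

Pattern: one or more of a non-digit (lazy) (captured); then one or more of a literal 'd', then one or more of a word character (captured); then one or more of a word character (captured).
The `?` after the quantifier makes it lazy — it takes as little as possible before letting the rest of the pattern try.
Matches to split on: at [4:17] → 'pyebdddywNIa1'.
The group in the pattern means `split` returns the separators' captures alongside the pieces.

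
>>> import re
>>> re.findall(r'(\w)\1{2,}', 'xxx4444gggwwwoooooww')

A backreference is literal: `\1` must see the identical characters the first group matched.
Scanning left to right: at [0:3] match 'xxx', group 1 = 'x'; at [3:7] match '4444', group 1 = '4'; at [7:10] match 'ggg', group 1 = 'g'; at [10:13] match 'www', group 1 = 'w'; at [13:18] match 'ooooo', group 1 = 'o'.
Because there's exactly one group, `findall` drops the full match and keeps group 1 from each hit.

['x', '4', 'g', 'w', 'o']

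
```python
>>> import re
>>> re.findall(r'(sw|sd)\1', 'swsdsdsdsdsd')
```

['sd', 'sd']

A backreference is literal: `\1` must see the identical characters the first group matched.
`findall` collects group 1 from each match (2 total).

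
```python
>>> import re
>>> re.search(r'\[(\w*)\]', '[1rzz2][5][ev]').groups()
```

('1rzz2',)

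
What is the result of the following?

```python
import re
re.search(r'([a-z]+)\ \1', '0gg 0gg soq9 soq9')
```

`\1` has to match the exact text group 1 already captured.
Here the pattern never matches, so the call returns None.

None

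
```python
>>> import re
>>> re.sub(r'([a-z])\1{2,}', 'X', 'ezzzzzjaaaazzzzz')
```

'eXjXX'

A backreference is literal: `\1` must see the identical characters the first group matched.
Every occurrence is swapped for 'X'.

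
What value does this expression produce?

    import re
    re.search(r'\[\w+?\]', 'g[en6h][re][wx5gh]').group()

The match spans [1:7] → '[en6h]'.

'[en6h]'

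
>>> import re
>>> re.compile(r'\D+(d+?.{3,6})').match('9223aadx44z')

None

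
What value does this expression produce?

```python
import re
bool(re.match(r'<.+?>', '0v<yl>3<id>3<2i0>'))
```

False

`re.match` only tries the pattern at the start of the string.
Here the string doesn't start with a match, so the call returns None, and `bool(None)` is False.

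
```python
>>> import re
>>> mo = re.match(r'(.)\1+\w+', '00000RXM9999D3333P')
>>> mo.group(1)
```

'0'

After group 1 captures some text, `\1` only succeeds where that same text appears again.
With `match`, the pattern is implicitly anchored at the beginning.
The match spans [0:18] → '00000RXM9999D3333P'.
Captured: group 1 = '0'.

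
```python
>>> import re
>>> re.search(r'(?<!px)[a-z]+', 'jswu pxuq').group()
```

'jswu'

The negative lookahead/lookbehind blocks any match where the forbidden context is present.
Unlike `match`, `search` isn't anchored — it looks for the pattern anywhere in the string.
The match spans [0:4] → 'jswu'.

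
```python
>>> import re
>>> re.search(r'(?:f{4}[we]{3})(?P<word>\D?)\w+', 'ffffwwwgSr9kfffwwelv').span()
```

(0, 20)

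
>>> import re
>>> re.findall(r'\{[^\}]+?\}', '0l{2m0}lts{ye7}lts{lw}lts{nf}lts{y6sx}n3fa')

['{2m0}', '{ye7}', '{lw}', '{nf}', '{y6sx}']

Walking the string: at [2:7] → '{2m0}'; at [10:15] → '{ye7}'; at [18:22] → '{lw}'; at [25:29] → '{nf}'; at [32:38] → '{y6sx}'.
Since nothing is captured, `findall` lists the 5 matched substrings directly.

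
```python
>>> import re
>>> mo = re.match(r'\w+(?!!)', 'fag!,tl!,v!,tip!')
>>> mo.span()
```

The negative lookaround is zero-width — it rules out positions where the adjacent text would match, without consuming anything.
`re.match` only tries the pattern at the start of the string.
The match spans [0:2] → 'fa'.

(0, 2)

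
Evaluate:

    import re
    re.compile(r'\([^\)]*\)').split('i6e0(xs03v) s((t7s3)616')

['i6e0', ' s', '616']

Matches to split on: at [4:11] → '(xs03v)'; at [13:20] → '((t7s3)'.
Each match becomes a cut point; 3 segments remain.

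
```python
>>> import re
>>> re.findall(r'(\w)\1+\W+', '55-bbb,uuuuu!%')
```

A backreference is literal: `\1` must see the identical characters the first group matched.
One capturing group, so `findall` returns just the captured substring from each match — 3 in all.

['5', 'b', 'u']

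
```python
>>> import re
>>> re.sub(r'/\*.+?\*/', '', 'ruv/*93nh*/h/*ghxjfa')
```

Matches: at [3:11] → '/*93nh*/'.
Each match is replaced by ''.

'ruvh/*ghxjfa'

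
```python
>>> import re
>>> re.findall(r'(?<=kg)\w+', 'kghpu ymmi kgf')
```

Because the assertion is zero-width, the text it checks is not consumed and won't appear in the result.
Matches: at [2:5] → 'hpu'; at [13:14] → 'f'.
Since nothing is captured, `findall` lists the 2 matched substrings directly.

['hpu', 'f']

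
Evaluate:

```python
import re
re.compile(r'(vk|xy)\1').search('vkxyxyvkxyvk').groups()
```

The match spans [2:6] → 'xyxy'.
Captured: group 1 = 'xy'.

('xy',)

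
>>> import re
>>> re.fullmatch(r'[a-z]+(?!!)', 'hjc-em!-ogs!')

`(?!…)`/`(?<!…)` only lets a position through if the neighbouring text does NOT match; no characters are consumed.
For `fullmatch`, every character of the input must be accounted for by the pattern.
Here there's no way to consume every character, so the call returns None.

None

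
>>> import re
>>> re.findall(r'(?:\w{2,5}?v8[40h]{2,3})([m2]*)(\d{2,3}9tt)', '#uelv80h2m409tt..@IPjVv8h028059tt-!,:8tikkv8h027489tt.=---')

Pattern: 2 to 5 of a word character (lazy), then the literal 'v8', then 2 to 3 of one of [40h] (non-capturing group); then zero or more of one of [m2] (captured); then 2 to 3 of a digit, then the literal '9tt' (captured).
Scanning left to right: at [1:15] match 'uelv80h2m409tt', groups = ('2m', '409tt'); at [18:33] match 'IPjVv8h028059tt', groups = ('2', '8059tt'); at [37:53] match '8tikkv8h027489tt', groups = ('2', '7489tt').
2 groups means each result is a tuple of 2 captured strings — 3 here.

[('2m', '409tt'), ('2', '8059tt'), ('2', '7489tt')]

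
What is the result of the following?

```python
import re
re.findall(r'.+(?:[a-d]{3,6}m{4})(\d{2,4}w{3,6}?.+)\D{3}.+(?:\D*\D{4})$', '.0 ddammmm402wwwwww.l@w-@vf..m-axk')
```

The pattern matches one or more of any character; then 3 to 6 of a character in [a-d], then exactly 4 of a literal 'm' (non-capturing group); then 2 to 4 of a digit, then 3 to 6 of the literal 'w' (lazy), then one or more of any character (captured); then exactly 3 of a non-digit, then one or more of any character; then zero or more of a non-digit, then exactly 4 of a non-digit (non-capturing group); then anchored at the end.
Scanning left to right: at [0:34] match '.0 ddammmm402wwwwww.l@w-@vf..m-axk', group 1 = '402wwwwww.l@w-@v'.
Because there's exactly one group, `findall` drops the full match and keeps group 1 from the one hit.

['402wwwwww.l@w-@v']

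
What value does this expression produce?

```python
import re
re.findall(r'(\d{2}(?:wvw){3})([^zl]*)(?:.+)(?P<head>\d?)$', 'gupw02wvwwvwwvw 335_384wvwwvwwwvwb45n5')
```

[('02wvwwvwwvw', ' 335_384wvwwvwwwvwb45n', '')]

3 groups means the one result is a tuple of 3 captured strings — 1 here.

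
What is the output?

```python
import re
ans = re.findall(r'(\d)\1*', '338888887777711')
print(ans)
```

A backreference is literal: `\1` must see the identical characters the first group matched.
Scanning left to right: at [0:2] match '33', group 1 = '3'; at [2:8] match '888888', group 1 = '8'; at [8:13] match '77777', group 1 = '7'; at [13:15] match '11', group 1 = '1'.
`findall` collects group 1 from each match (4 total).

['3', '8', '7', '1']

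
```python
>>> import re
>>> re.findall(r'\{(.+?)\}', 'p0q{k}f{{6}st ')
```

['k', '{6']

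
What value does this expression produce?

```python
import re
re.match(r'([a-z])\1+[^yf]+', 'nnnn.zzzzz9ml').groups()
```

('n',)

A backreference is literal: `\1` must see the identical characters the first group matched.
`re.match` won't scan ahead — the pattern has to work from the very first character.
The match spans [0:13] → 'nnnn.zzzzz9ml'.
Captured: group 1 = 'n'.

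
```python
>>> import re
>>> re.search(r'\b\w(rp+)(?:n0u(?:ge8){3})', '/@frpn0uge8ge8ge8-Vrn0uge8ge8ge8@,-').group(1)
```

'rp'

The pattern matches a word boundary (`\b`, zero-width); then a word character; then a literal 'r', then one or more of a literal 'p' (captured); then the literal 'n0u', then the literal 'ge8' repeated 3 times (non-capturing group).
`re.search` scans for the first position where the pattern succeeds.
The match spans [2:17] → 'frpn0uge8ge8ge8'.
Captured: group 1 = 'rp'.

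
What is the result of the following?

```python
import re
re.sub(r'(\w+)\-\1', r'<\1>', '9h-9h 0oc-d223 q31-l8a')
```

After group 1 captures some text, `\1` only succeeds where that same text appears again.
Matches: at [0:5] → '9h-9h'.
The replacement refers to a captured group, so each match is rewritten using its own captured text.

'<9h> 0oc-d223 q31-l8a'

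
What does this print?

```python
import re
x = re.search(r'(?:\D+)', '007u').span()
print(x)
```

(3, 4)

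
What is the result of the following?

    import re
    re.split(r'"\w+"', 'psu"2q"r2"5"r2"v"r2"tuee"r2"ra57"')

['psu', 'r2', 'r2', 'r2', 'r2', '']

Matches to split on: at [3:7] → '"2q"'; at [9:12] → '"5"'; at [14:17] → '"v"'; at [19:25] → '"tuee"'; at [27:33] → '"ra57"'.
Splitting on the pattern gives 6 pieces.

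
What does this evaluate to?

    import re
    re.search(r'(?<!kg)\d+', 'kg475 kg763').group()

A negative assertion filters positions out without eating any characters.
Unlike `match`, `search` isn't anchored — it looks for the pattern anywhere in the string.
The match spans [3:5] → '75'.

'75'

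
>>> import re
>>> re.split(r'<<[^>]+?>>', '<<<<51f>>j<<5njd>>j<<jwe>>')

['', 'j', 'j', '']

Matches to split on: at [0:9] → '<<<<51f>>'; at [10:18] → '<<5njd>>'; at [19:26] → '<<jwe>>'.
The string is cut at each match, leaving 4 pieces.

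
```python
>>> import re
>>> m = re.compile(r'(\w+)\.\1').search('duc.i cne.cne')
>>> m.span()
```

(6, 13)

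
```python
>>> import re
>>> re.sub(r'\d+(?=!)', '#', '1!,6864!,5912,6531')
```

Lookahead/lookbehind check context without consuming it, so the matched span excludes the asserted characters.
Each match is replaced by '#'.

'#!,#!,5912,6531'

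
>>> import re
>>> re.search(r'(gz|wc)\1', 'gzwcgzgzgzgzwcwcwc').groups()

`\1` has to match the exact text group 1 already captured.
`re.search` scans for the first position where the pattern succeeds.
The match spans [4:8] → 'gzgz'.
Captured: group 1 = 'gz'.

('gz',)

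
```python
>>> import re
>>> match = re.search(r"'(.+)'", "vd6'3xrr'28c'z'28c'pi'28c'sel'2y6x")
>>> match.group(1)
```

"3xrr'28c'z'28c'pi'28c'sel"

Unlike `match`, `search` isn't anchored — it looks for the pattern anywhere in the string.
The match spans [3:30] → "'3xrr'28c'z'28c'pi'28c'sel'".
Captured: group 1 = "3xrr'28c'z'28c'pi'28c'sel".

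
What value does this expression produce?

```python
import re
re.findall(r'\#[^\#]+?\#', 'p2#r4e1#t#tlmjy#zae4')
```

Scanning left to right: at [2:8] → '#r4e1#'; at [9:16] → '#tlmjy#'.
With no groups in the pattern, `findall` gives back each whole match — 2 here.

['#r4e1#', '#tlmjy#']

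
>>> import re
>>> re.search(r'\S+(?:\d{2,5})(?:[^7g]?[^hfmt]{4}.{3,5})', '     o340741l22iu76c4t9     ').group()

The match spans [5:25] → 'o340741l22iu76c4t9  '.

'o340741l22iu76c4t9  '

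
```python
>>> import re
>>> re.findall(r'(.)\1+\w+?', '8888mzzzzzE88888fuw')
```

`\1` has to match the exact text group 1 already captured.
Walking the string: at [0:5] match '8888m', group 1 = '8'; at [5:11] match 'zzzzzE', group 1 = 'z'; at [11:17] match '88888f', group 1 = '8'.
One capturing group, so `findall` returns just the captured substring from each match — 3 in all.

['8', 'z', '8']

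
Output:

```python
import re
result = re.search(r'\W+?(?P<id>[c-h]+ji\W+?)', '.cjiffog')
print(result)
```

None

This matches one or more of a non-word character (lazy); then one or more of a character in [c-h], then the literal 'ji', then one or more of a non-word character (lazy) (captured as 'id').
`search` walks the string left to right and returns the first match it finds.
Here nothing in the string fits, so the call returns None.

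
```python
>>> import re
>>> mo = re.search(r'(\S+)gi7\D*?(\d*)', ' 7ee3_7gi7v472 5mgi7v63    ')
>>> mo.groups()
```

('7ee3_7', '')

This matches one or more of a non-whitespace character (captured); then the literal 'gi7', then zero or more of a non-digit (lazy); then zero or more of a digit (captured).
`re.search` tries every starting position until one works.
The match spans [1:10] → '7ee3_7gi7'.
Captured: group 1 = '7ee3_7', group 2 = ''.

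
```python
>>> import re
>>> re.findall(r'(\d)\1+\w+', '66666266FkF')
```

`\1` has to match the exact text group 1 already captured.
`findall` collects group 1 from the one match (1 total).

['6']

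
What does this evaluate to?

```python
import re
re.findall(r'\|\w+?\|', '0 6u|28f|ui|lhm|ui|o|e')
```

['|28f|', '|lhm|', '|o|']

Since nothing is captured, `findall` lists the 3 matched substrings directly.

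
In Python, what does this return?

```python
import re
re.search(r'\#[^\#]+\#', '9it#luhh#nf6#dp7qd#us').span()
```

(3, 9)

The match spans [3:9] → '#luhh#'.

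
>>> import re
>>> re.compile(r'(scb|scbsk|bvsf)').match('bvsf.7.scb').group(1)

'bvsf'

`re.match` only tries the pattern at the start of the string.
The match spans [0:4] → 'bvsf'.
Captured: group 1 = 'bvsf'.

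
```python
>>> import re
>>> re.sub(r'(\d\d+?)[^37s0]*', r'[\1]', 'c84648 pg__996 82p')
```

'c[84]'

A non-greedy quantifier consumes as few characters as it can — just enough that the remainder of the pattern still matches from where it stops; whatever follows it matches normally.
The replacement refers to a captured group, so each match is rewritten using its own captured text.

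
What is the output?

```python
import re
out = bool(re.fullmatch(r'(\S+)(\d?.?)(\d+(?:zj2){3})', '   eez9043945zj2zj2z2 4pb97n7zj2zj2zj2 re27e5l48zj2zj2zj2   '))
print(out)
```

This matches one or more of a non-whitespace character (captured); then optionally a digit, then optionally any character (captured); then one or more of a digit, then the literal 'zj2' repeated 3 times (captured).
`re.fullmatch` requires the pattern to consume the entire string.
Here the string isn't matched end-to-end, so the call returns None, and `bool(None)` is False.

False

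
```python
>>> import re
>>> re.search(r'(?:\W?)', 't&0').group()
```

''

The match spans [0:0] → ''.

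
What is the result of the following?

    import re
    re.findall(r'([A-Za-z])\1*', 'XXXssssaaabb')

['X', 's', 'a', 'b']

`\1` is not a pattern — it's the concrete string captured by group 1, re-applied verbatim.
Matches: at [0:3] match 'XXX', group 1 = 'X'; at [3:7] match 'ssss', group 1 = 's'; at [7:10] match 'aaa', group 1 = 'a'; at [10:12] match 'bb', group 1 = 'b'.
One capturing group, so `findall` returns just the captured substring from each match — 4 in all.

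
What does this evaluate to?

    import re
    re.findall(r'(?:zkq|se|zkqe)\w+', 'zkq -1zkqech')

['zkqech']

No capturing groups, so `findall` returns the 1 full match string.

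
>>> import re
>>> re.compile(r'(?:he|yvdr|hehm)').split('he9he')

Splitting on the pattern gives 3 pieces.

['', '9', '']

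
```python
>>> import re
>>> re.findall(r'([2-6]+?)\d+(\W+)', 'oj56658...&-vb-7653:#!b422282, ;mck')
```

[('5', '...&-'), ('6', ':#!'), ('4', ', ;')]

Because the quantifier is non-greedy, it stops expanding at the earliest point where the rest of the pattern can succeed.
2 groups means each result is a tuple of 2 captured strings — 3 here.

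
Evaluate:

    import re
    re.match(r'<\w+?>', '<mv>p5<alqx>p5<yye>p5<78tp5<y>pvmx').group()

`match` is anchored at position 0; if the pattern doesn't fit there, it returns None.
The match spans [0:4] → '<mv>'.

'<mv>'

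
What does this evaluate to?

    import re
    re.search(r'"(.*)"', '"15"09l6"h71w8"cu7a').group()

'"15"09l6"h71w8"'

`search` walks the string left to right and returns the first match it finds.
The match spans [0:15] → '"15"09l6"h71w8"'.
Captured: group 1 = '15"09l6"h71w8'.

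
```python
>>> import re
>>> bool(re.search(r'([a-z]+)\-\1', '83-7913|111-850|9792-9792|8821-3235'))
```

`\1` has to match the exact text group 1 already captured.
`re.search` scans for the first position where the pattern succeeds.
Here nothing in the string fits, so the call returns None, and `bool(None)` is False.

False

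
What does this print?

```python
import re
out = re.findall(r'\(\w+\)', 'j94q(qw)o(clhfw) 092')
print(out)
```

Walking the string: at [4:8] → '(qw)'; at [9:16] → '(clhfw)'.
No capturing groups, so `findall` returns the 2 full match strings.

['(qw)', '(clhfw)']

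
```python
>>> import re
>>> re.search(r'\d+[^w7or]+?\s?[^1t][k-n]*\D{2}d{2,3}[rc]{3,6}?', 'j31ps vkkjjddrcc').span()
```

This matches one or more of a digit, then one or more of any character except [w7or] (lazy); then optionally whitespace, then any character except [1t], then zero or more of a character in [k-n]; then exactly 2 of a non-digit, then 2 to 3 of a literal 'd'; then 3 to 6 of one of [rc] (lazy).
`re.search` tries every starting position until one works.
The match spans [1:16] → '31ps vkkjjddrcc'.

(1, 16)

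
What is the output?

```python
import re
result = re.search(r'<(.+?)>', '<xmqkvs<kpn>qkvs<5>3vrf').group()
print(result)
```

<xmqkvs<kpn>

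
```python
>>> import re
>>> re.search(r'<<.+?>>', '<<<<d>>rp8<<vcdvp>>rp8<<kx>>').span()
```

With the lazy modifier that quantifier settles for the fewest repetitions that let the rest of the pattern succeed (the atoms after it are unaffected and can still be greedy).
The match spans [0:7] → '<<<<d>>'.

(0, 7)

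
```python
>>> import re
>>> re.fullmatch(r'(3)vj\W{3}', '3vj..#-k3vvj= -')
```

None

This matches a literal '3' (captured); then the literal 'vj', then exactly 3 of a non-word character.
`re.fullmatch` requires the pattern to consume the entire string.
Here the pattern can't cover the whole string, so the call returns None.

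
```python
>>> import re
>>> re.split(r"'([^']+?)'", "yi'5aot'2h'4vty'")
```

['yi', '5aot', '2h', '4vty', '']

The group in the pattern means `split` returns the separators' captures alongside the pieces.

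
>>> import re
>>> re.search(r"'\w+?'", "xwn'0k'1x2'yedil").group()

"'0k'"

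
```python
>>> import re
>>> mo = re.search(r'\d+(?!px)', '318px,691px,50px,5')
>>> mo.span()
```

The negative lookahead/lookbehind blocks any match where the forbidden context is present.
`re.search` tries every starting position until one works.
The match spans [0:2] → '31'.

(0, 2)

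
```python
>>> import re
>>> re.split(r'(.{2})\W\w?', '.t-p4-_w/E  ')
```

['', '.t', '4-', '_w', '  ']

The pattern matches exactly 2 of any character (captured); then a non-word character, then optionally a word character.
The group in the pattern means `split` returns the separators' captures alongside the pieces.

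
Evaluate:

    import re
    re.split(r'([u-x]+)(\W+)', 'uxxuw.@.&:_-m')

['', 'uxxuw', '.@.&:', '_-m']

Pattern: one or more of a character in [u-x] (captured); then one or more of a non-word character (captured).
`re.split` interleaves the captured-group text with the surrounding fragments.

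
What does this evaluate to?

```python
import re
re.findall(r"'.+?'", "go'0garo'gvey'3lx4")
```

["'0garo'"]

Matches: at [2:9] → "'0garo'".
No capturing groups, so `findall` returns the 1 full match string.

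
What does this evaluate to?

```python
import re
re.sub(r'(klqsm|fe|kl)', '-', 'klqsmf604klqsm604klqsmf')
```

'-f604-604-f'

`|` is ordered: at each position the engine commits to the first alternative that works.
Every occurrence is swapped for '-'.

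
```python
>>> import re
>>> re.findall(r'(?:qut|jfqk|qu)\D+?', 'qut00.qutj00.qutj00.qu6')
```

['qut', 'qutj', 'qutj']

Alternation tries branches left to right and keeps the first one that lets the overall match succeed at that position.
With no groups in the pattern, `findall` gives back each whole match — 3 here.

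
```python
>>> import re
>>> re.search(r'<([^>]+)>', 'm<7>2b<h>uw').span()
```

`search` walks the string left to right and returns the first match it finds.
The match spans [1:4] → '<7>'.
Captured: group 1 = '7'.

(1, 4)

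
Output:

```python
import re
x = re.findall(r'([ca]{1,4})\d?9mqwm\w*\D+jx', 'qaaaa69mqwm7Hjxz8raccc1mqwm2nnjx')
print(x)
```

['aaaa']

This matches 1 to 4 of one of [ca] (captured); then optionally a digit, then the literal '9mq', then the literal 'wm'; then zero or more of a word character, then one or more of a non-digit, then the literal 'jx'.
Scanning left to right: at [1:32] match 'aaaa69mqwm7Hjxz8raccc1mqwm2nnjx', group 1 = 'aaaa'.
`findall` collects group 1 from the one match (1 total).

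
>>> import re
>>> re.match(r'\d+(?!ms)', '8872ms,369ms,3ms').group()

The negative lookaround is zero-width — it rules out positions where the adjacent text would match, without consuming anything.
`re.match` won't scan ahead — the pattern has to work from the very first character.
The match spans [0:3] → '887'.

'887'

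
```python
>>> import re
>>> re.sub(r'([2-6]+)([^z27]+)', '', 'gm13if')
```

'gm1'

The pattern matches one or more of a character in [2-6] (captured); then one or more of any character except [z27] (captured).
Matches: at [3:6] → '3if'.
`sub` substitutes '' at each match site.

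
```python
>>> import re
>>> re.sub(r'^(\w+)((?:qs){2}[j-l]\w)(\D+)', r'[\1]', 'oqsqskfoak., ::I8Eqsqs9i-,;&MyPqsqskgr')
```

'[o]8Eqsqs9i-,;&MyPqsqskgr'

Pattern: anchored at the start of the string; then one or more of a word character (captured); then the literal 'qs' repeated 2 times, then a character in [j-l], then a word character (captured); then one or more of a non-digit (captured).
Matches: at [0:16] → 'oqsqskfoak., ::I'.
Each match is replaced using the text its own group 1 captured.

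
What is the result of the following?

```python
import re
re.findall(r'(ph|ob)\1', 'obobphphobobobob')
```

['ob', 'ph', 'ob', 'ob']

`\1` has to match the exact text group 1 already captured.
Walking the string: at [0:4] match 'obob', group 1 = 'ob'; at [4:8] match 'phph', group 1 = 'ph'; at [8:12] match 'obob', group 1 = 'ob'; at [12:16] match 'obob', group 1 = 'ob'.
`findall` collects group 1 from each match (4 total).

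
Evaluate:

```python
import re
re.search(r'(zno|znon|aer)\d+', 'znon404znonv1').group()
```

The match spans [0:7] → 'znon404'.

'znon404'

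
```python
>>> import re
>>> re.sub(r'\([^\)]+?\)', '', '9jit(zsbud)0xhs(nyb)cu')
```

Matches: at [4:11] → '(zsbud)'; at [15:20] → '(nyb)'.
Every occurrence is swapped for ''.

'9jit0xhscu'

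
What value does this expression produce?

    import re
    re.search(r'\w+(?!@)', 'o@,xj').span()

(3, 5)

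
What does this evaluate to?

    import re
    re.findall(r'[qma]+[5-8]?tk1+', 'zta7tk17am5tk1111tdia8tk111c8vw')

['a7tk1', 'am5tk1111', 'a8tk111']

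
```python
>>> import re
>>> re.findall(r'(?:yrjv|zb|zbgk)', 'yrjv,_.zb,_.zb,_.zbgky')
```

['yrjv', 'zb', 'zb', 'zb']

Branches in `(...|...)` are attempted left-to-right; the first branch that allows the whole pattern to succeed is taken.
`findall` yields the raw match text (4 of them) because the pattern has no groups.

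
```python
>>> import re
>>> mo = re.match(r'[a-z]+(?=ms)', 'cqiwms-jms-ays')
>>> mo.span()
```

(0, 4)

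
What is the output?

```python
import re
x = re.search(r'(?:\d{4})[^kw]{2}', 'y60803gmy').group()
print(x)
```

Pattern: exactly 4 of a digit (non-capturing group); then exactly 2 of any character except [kw].
The match spans [1:7] → '60803g'.

60803g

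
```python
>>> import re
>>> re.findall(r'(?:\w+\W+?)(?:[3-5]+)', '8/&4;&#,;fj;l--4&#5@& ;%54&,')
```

['8/&4', 'l--4', '5@& ;%54']

With no groups in the pattern, `findall` gives back each whole match — 3 here.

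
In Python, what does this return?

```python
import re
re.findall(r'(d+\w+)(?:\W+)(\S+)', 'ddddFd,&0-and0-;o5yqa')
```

[('ddddFd', '0-and0-;o5yqa')]

The pattern matches one or more of a literal 'd', then one or more of a word character (captured); then one or more of a non-word character (non-capturing group); then one or more of a non-whitespace character (captured).
Matches: at [0:21] match 'ddddFd,&0-and0-;o5yqa', groups = ('ddddFd', '0-and0-;o5yqa').
With 2 capturing groups, `findall` returns a 2-tuple per match.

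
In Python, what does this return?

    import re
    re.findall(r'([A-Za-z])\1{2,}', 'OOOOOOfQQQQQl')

['O', 'Q']

The backreference `\1` re-matches whatever the first group consumed, character for character.
Walking the string: at [0:6] match 'OOOOOO', group 1 = 'O'; at [7:12] match 'QQQQQ', group 1 = 'Q'.
`findall` collects group 1 from each match (2 total).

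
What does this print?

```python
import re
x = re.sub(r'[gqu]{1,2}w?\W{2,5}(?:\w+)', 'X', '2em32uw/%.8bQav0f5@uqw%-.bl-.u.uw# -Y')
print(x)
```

2em32X@X-.u.X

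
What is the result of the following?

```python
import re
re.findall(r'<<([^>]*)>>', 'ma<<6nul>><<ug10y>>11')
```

['6nul', 'ug10y']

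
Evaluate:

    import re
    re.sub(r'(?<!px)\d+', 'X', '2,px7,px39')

'X,px7,px3X'

`(?!…)`/`(?<!…)` only lets a position through if the neighbouring text does NOT match; no characters are consumed.
Matches: at [0:1] → '2'; at [9:10] → '9'.
`sub` substitutes 'X' at each match site.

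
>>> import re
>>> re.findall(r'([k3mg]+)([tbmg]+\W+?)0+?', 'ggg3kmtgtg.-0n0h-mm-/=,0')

Pattern: one or more of one of [k3mg] (captured); then one or more of one of [tbmg], then one or more of a non-word character (lazy) (captured); then one or more of a literal '0' (lazy).
Matches: at [0:13] match 'ggg3kmtgtg.-0', groups = ('ggg3km', 'tgtg.-'); at [17:24] match 'mm-/=,0', groups = ('m', 'm-/=,').
`findall` packs the 2 group values into a tuple for every match.

[('ggg3km', 'tgtg.-'), ('m', 'm-/=,')]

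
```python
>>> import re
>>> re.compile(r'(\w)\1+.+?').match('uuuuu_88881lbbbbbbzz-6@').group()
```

A backreference is literal: `\1` must see the identical characters the first group matched.
`match` is anchored at position 0; if the pattern doesn't fit there, it returns None.
The match spans [0:6] → 'uuuuu_'.
Captured: group 1 = 'u'.

'uuuuu_'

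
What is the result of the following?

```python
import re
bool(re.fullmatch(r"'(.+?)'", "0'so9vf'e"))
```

False

`re.fullmatch` is like wrapping the pattern in `^…$` (in single-line mode).
Here the pattern can't cover the whole string, so the call returns None, and `bool(None)` is False.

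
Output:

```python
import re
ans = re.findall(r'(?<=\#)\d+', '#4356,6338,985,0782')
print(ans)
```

['4356']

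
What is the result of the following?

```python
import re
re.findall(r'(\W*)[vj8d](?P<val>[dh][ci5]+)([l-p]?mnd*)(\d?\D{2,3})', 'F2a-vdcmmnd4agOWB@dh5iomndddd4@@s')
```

4 groups means each result is a tuple of 4 captured strings — 2 here.

[('-', 'dc', 'mmnd', '4agO'), ('@', 'h5i', 'omndddd', '4@@s')]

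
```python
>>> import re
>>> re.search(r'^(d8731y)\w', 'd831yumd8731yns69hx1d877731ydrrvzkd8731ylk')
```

This matches anchored at the start of the string; then the literal 'd87', then the literal '31y' (captured); then a word character.
Here no position works, so the call returns None.

None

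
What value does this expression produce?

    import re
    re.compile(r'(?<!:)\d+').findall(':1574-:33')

The negative lookaround is zero-width — it rules out positions where the adjacent text would match, without consuming anything.
Since nothing is captured, `findall` lists the 2 matched substrings directly.

['574', '3']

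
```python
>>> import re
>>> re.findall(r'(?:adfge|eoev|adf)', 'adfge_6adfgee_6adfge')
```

['adfge', 'adfge', 'adfge']

Alternation isn't longest-match — the leftmost alternative that fits at this position is chosen.
`findall` yields the raw match text (3 of them) because the pattern has no groups.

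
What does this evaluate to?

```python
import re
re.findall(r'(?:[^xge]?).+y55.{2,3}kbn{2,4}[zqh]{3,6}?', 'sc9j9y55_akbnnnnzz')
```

Pattern: optionally any character except [xge] (non-capturing group); then one or more of any character, then the literal 'y55', then 2 to 3 of any character; then the literal 'kb', then 2 to 4 of the literal 'n', then 3 to 6 of one of [zqh] (lazy).
Since nothing is captured, `findall` lists the 0 matched substrings directly.
Nothing in the string satisfies the pattern, so the list is empty.

[]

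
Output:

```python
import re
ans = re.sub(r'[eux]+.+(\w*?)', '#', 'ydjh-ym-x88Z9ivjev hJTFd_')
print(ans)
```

`sub` substitutes '#' at each match site.

ydjh-ym-#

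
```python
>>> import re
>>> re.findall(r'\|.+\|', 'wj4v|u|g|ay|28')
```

No capturing groups, so `findall` returns the 1 full match string.

['|u|g|ay|']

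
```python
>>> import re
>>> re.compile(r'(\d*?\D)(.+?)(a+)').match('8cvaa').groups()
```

('8c', 'v', 'aa')

This matches zero or more of a digit (lazy), then a non-digit (captured); then one or more of any character (lazy) (captured); then one or more of a literal 'a' (captured).
A non-greedy quantifier consumes as few characters as it can — just enough that the remainder of the pattern still matches from where it stops; whatever follows it matches normally.
`re.match` won't scan ahead — the pattern has to work from the very first character.
The match spans [0:5] → '8cvaa'.
Captured: group 1 = '8c', group 2 = 'v', group 3 = 'aa'.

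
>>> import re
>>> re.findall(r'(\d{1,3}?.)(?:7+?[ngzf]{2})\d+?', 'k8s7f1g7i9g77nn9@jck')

['9g']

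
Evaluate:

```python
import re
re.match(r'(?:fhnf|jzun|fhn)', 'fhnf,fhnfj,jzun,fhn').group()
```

The regex engine tests alternatives in the order written; an earlier branch that matches wins even if a later one would match more.
`re.match` won't scan ahead — the pattern has to work from the very first character.
The match spans [0:4] → 'fhnf'.

'fhnf'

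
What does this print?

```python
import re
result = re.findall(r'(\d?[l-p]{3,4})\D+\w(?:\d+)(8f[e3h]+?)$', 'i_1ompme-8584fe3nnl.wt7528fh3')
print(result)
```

[('3nnl', '8fh3')]

`findall` packs the 2 group values into a tuple for every match.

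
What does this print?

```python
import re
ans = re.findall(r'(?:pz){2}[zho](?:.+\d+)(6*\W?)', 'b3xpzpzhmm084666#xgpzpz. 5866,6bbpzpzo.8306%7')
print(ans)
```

['']

This matches the literal 'pz' repeated 2 times, then one of [zho]; then one or more of any character, then one or more of a digit (non-capturing group); then zero or more of a literal '6', then optionally a non-word character (captured).
Scanning left to right: at [3:45] match 'pzpzhmm084666#xgpzpz. 5866,6bbpzpzo.8306%7', group 1 = ''.
With a single group, `findall` returns only what that group captured — 1 item.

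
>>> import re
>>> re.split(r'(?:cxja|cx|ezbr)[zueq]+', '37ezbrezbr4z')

['37', 'br4z']

Splitting on the pattern gives 2 pieces.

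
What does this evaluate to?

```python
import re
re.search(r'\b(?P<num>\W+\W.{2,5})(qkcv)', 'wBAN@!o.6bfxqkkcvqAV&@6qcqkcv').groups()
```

('&@6qc', 'qkcv')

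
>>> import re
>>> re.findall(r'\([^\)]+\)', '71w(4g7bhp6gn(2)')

Since nothing is captured, `findall` lists the 1 matched substring directly.

['(4g7bhp6gn(2)']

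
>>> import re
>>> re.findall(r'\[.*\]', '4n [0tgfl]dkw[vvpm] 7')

Scanning left to right: at [3:19] → '[0tgfl]dkw[vvpm]'.
No capturing groups, so `findall` returns the 1 full match string.

['[0tgfl]dkw[vvpm]']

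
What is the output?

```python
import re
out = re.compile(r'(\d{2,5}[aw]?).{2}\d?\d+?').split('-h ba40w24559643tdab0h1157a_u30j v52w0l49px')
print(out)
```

['-h ba', '40w', '9643tdab0h', '1157a', 'j v', '52w', 'px']

The pattern matches 2 to 5 of a digit, then optionally one of [aw] (captured); then exactly 2 of any character, then optionally a digit, then one or more of a digit (lazy).
Lazy quantifiers expand one character at a time until the remainder of the pattern can match.
Matches to split on: at [5:12] → '40w2455'; at [22:31] → '1157a_u30'; at [34:41] → '52w0l49'.
`re.split` interleaves the captured-group text with the surrounding fragments.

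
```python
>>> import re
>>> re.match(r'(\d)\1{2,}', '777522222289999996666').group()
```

`\1` is not a pattern — it's the concrete string captured by group 1, re-applied verbatim.
`re.match` only tries the pattern at the start of the string.
The match spans [0:3] → '777'.
Captured: group 1 = '7'.

'777'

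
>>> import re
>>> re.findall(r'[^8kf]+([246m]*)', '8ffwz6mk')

This matches one or more of any character except [8kf]; then zero or more of one of [246m] (captured).
Matches: at [3:7] match 'wz6m', group 1 = ''.
Because there's exactly one group, `findall` drops the full match and keeps group 1 from the one hit.

['']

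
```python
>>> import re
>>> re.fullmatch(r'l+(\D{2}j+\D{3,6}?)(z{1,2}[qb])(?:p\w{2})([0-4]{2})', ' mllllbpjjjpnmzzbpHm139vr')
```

The pattern matches one or more of a literal 'l'; then exactly 2 of a non-digit, then one or more of a literal 'j', then 3 to 6 of a non-digit (lazy) (captured); then 1 to 2 of the literal 'z', then one of [qb] (captured); then the literal 'p', then exactly 2 of a word character (non-capturing group); then exactly 2 of a character in [0-4] (captured).
`re.fullmatch` requires the pattern to consume the entire string.
Here the pattern can't cover the whole string, so the call returns None.

None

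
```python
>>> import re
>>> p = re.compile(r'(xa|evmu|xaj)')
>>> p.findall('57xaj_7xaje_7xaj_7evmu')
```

['xa', 'xa', 'xa', 'evmu']

Branches in `(...|...)` are attempted left-to-right; the first branch that allows the whole pattern to succeed is taken.
`findall` collects group 1 from each match (4 total).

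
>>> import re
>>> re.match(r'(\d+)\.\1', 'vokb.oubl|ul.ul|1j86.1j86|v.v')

`\1` has to match the exact text group 1 already captured.
`match` is anchored at position 0; if the pattern doesn't fit there, it returns None.
Here position 0 doesn't satisfy it, so the call returns None.

None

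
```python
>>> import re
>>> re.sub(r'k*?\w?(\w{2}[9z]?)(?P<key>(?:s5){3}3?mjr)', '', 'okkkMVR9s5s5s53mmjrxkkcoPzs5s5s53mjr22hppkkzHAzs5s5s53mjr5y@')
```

'okkkMVR9s5s5s53mmjrx22hpp5y@'

This matches zero or more of a literal 'k' (lazy), then optionally a word character; then exactly 2 of a word character, then optionally one of [9z] (captured); then the literal 's5' repeated 3 times, then optionally the literal '3', then the literal 'mjr' (captured as 'key').
Every occurrence is swapped for ''.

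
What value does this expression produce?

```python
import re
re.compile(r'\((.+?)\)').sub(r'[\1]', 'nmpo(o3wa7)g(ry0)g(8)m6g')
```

A non-greedy quantifier consumes as few characters as it can — just enough that the remainder of the pattern still matches from where it stops; whatever follows it matches normally.
`\1` in the replacement pulls in group 1's text for each match.

'nmpo[o3wa7]g[ry0]g[8]m6g'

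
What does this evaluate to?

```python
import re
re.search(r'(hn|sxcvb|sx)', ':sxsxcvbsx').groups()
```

`re.search` scans for the first position where the pattern succeeds.
The match spans [1:3] → 'sx'.
Captured: group 1 = 'sx'.

('sx',)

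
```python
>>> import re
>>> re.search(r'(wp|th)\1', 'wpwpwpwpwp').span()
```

(0, 4)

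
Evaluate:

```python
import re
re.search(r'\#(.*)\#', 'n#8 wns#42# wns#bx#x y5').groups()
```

('8 wns#42# wns#bx',)

The match spans [1:19] → '#8 wns#42# wns#bx#'.
Captured: group 1 = '8 wns#42# wns#bx'.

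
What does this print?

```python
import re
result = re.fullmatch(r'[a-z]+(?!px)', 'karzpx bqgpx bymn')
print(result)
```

None

`re.fullmatch` is like wrapping the pattern in `^…$` (in single-line mode).
Here the string isn't matched end-to-end, so the call returns None.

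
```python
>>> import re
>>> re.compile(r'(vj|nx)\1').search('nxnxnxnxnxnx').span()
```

(0, 4)

`\1` has to match the exact text group 1 already captured.
The match spans [0:4] → 'nxnx'.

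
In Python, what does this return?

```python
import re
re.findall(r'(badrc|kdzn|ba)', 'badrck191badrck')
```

['badrc', 'badrc']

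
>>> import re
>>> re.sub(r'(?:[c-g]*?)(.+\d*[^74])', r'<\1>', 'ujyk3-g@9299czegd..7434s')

'<ujyk3-g@9299czegd..7434s>'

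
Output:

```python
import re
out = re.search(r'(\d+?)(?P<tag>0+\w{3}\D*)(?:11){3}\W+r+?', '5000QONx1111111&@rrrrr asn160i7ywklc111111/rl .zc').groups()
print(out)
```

('16', '0i7ywklc')

Pattern: one or more of a digit (lazy) (captured); then one or more of a literal '0', then exactly 3 of a word character, then zero or more of a non-digit (captured as 'tag'); then the literal '11' repeated 3 times, then one or more of a non-word character, then one or more of a literal 'r' (lazy).
Unlike `match`, `search` isn't anchored — it looks for the pattern anywhere in the string.
The match spans [26:44] → '160i7ywklc111111/r'.
Captured: group 1 = '16', group 2 = '0i7ywklc'.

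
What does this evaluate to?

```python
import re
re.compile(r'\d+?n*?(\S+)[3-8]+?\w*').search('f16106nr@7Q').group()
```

The match spans [1:11] → '16106nr@7Q'.

'16106nr@7Q'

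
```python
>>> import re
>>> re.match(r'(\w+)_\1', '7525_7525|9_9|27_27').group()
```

The backreference `\1` re-matches whatever the first group consumed, character for character.
`match` is anchored at position 0; if the pattern doesn't fit there, it returns None.
The match spans [0:9] → '7525_7525'.
Captured: group 1 = '7525'.

'7525_7525'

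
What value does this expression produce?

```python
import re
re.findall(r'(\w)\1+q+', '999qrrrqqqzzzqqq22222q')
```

['9', 'r', 'z', '2']

The backreference `\1` re-matches whatever the first group consumed, character for character.
Walking the string: at [0:4] match '999q', group 1 = '9'; at [4:10] match 'rrrqqq', group 1 = 'r'; at [10:16] match 'zzzqqq', group 1 = 'z'; at [16:22] match '22222q', group 1 = '2'.
One capturing group, so `findall` returns just the captured substring from each match — 4 in all.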